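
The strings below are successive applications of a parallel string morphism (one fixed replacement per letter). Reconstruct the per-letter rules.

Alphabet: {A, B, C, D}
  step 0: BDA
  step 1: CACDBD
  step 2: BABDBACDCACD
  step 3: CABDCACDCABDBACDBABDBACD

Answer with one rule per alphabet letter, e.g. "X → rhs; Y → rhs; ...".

A->BD, B->CA, C->BA, D->CD

  step 2 ⇒ step 3: BABDBACDCACD ⇒ CA·BD·CA·CD·CA·BD·BA·CD·BA·BD·BA·CD
    A ↦ BD
    B ↦ CA
    C ↦ BA
    D ↦ CD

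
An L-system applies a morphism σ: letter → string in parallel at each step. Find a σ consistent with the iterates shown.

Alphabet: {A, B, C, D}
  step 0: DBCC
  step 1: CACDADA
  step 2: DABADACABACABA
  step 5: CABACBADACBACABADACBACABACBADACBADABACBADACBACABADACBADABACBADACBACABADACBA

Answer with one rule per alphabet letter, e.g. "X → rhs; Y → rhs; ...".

A->BA, B->C, C->DA, D->CA

  step 1 ⇒ step 2: CACDADA ⇒ DA·BA·DA·CA·BA·CA·BA
    A ↦ BA
    C ↦ DA
    D ↦ CA
  step 0 ⇒ step 1: DBCC ⇒ CA·C·DA·DA
    B ↦ C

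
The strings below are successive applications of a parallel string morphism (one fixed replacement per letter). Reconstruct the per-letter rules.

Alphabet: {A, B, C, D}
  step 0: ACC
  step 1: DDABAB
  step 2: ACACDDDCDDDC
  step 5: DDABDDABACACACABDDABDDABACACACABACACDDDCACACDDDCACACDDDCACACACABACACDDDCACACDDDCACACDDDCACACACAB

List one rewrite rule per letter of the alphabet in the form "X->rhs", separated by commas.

  step 1 ⇒ step 2: DDABAB ⇒ AC·AC·DD·DC·DD·DC
    A ↦ DD
    B ↦ DC
    D ↦ AC
  step 0 ⇒ step 1: ACC ⇒ DD·AB·AB
    C ↦ AB

A->DD, B->DC, C->AB, D->AC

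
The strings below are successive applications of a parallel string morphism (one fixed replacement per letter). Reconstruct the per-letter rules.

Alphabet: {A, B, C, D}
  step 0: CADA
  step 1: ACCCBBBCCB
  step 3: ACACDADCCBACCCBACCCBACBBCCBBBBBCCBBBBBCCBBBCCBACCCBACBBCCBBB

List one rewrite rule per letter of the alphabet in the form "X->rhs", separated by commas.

A->CCB, B->DAD, C->AC, D->BB

  step 0 ⇒ step 1: CADA ⇒ AC·CCB·BB·CCB
    A ↦ CCB
    C ↦ AC
    D ↦ BB
    B ↦ DAD  (constrained at step 1)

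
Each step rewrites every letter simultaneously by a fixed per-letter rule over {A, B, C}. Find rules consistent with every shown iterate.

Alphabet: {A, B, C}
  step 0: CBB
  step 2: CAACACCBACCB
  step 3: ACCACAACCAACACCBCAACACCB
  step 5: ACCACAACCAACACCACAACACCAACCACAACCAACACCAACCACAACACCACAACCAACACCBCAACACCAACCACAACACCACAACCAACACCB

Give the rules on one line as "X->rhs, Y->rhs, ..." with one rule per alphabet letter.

A->CA, B->CB, C->AC

  step 2 ⇒ step 3: CAACACCBACCB ⇒ AC·CA·CA·AC·CA·AC·AC·CB·CA·AC·AC·CB
    A ↦ CA
    B ↦ CB
    C ↦ AC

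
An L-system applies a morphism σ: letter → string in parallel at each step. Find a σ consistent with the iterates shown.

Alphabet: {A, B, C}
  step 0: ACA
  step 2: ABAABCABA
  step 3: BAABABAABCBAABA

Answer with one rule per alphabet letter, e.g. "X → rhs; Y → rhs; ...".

A->BA, B->A, C->BC

  step 2 ⇒ step 3: ABAABCABA ⇒ BA·A·BA·BA·A·BC·BA·A·BA
    A ↦ BA
    B ↦ A
    C ↦ BC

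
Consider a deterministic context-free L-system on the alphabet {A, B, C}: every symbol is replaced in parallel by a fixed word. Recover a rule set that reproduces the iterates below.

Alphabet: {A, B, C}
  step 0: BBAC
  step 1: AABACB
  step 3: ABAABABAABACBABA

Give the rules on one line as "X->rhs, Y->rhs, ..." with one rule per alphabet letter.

A->BA, B->A, C->CB

  step 0 ⇒ step 1: BBAC ⇒ A·A·BA·CB
    A ↦ BA
    B ↦ A
    C ↦ CB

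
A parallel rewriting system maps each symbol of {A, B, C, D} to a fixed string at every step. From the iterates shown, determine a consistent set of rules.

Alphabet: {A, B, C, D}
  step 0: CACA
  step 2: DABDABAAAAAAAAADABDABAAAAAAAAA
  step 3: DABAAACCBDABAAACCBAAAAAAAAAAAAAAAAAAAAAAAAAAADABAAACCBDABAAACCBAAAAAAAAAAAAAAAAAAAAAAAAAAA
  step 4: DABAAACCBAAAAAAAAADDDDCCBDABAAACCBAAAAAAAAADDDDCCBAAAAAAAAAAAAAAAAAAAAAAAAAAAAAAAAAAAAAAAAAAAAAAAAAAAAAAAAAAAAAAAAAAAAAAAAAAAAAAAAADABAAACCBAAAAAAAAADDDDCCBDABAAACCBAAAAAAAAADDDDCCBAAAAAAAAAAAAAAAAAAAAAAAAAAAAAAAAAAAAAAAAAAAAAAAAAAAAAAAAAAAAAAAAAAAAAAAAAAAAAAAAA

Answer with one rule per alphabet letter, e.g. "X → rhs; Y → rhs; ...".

A->AAA, B->CCB, C->DD, D->DAB

  step 3 ⇒ step 4: DABAAACCBDABAAACCBAAAAAAAAAAAAAAAAAAAAAAAAAAADABAAACCBDABAAACCBAAAAAAAAAAAAAAAAAAAAAAAAAAA ⇒ DAB·AAA·CCB·AAA·AAA·AAA·DD·DD·CCB·DAB·AAA·CCB·AAA·AAA·AAA·DD·DD·CCB·AAA·AAA·AAA·AAA·AAA·AAA·AAA·AAA·AAA·AAA·AAA·AAA·AAA·AAA·AAA·AAA·AAA·AAA·AAA·AAA·AAA·AAA·AAA·AAA·AAA·AAA·AAA·DAB·AAA·CCB·AAA·AAA·AAA·DD·DD·CCB·DAB·AAA·CCB·AAA·AAA·AAA·DD·DD·CCB·AAA·AAA·AAA·AAA·AAA·AAA·AAA·AAA·AAA·AAA·AAA·AAA·AAA·AAA·AAA·AAA·AAA·AAA·AAA·AAA·AAA·AAA·AAA·AAA·AAA·AAA·AAA
    A ↦ AAA
    B ↦ CCB
    C ↦ DD
    D ↦ DAB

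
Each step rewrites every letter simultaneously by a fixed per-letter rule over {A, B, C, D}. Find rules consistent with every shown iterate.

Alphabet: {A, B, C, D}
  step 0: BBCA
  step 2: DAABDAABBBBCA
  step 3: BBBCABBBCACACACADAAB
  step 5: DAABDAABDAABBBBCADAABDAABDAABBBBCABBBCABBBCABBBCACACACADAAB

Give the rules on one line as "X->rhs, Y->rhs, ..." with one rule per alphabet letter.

  step 2 ⇒ step 3: DAABDAABBBBCA ⇒ B·B·B·CA·B·B·B·CA·CA·CA·CA·DAA·B
    A ↦ B
    B ↦ CA
    C ↦ DAA
    D ↦ B

A->B, B->CA, C->DAA, D->B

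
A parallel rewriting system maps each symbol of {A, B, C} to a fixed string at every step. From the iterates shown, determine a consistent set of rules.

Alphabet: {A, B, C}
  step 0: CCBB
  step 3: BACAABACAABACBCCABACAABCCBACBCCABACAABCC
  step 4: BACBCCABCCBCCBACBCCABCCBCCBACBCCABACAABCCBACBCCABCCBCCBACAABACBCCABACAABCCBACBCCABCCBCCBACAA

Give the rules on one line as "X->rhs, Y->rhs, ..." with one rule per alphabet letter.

  step 3 ⇒ step 4: BACAABACAABACBCCABACAABCCBACBCCABACAABCC ⇒ BAC·BCC·A·BCC·BCC·BAC·BCC·A·BCC·BCC·BAC·BCC·A·BAC·A·A·BCC·BAC·BCC·A·BCC·BCC·BAC·A·A·BAC·BCC·A·BAC·A·A·BCC·BAC·BCC·A·BCC·BCC·BAC·A·A
    A ↦ BCC
    B ↦ BAC
    C ↦ A

A->BCC, B->BAC, C->A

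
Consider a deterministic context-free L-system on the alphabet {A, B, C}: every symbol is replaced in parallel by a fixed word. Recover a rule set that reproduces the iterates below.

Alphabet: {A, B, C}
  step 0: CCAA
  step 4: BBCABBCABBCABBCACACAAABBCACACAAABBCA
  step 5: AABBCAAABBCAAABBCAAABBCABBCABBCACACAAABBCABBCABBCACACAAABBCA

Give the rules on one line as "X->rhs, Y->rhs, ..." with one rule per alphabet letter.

  step 4 ⇒ step 5: BBCABBCABBCABBCACACAAABBCACACAAABBCA ⇒ A·A·BB·CA·A·A·BB·CA·A·A·BB·CA·A·A·BB·CA·BB·CA·BB·CA·CA·CA·A·A·BB·CA·BB·CA·BB·CA·CA·CA·A·A·BB·CA
    A ↦ CA
    B ↦ A
    C ↦ BB

A->CA, B->A, C->BB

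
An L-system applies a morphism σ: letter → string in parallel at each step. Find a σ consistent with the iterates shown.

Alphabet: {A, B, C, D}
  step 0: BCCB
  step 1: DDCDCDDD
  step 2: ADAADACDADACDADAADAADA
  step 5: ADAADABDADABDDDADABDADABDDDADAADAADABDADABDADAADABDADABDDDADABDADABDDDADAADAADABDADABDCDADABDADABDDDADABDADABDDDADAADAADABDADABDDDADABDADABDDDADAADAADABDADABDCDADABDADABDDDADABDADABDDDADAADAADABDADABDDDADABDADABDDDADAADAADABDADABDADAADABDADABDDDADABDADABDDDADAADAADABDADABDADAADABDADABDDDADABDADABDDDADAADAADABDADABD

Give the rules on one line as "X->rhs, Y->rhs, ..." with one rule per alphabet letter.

  step 1 ⇒ step 2: DDCDCDDD ⇒ ADA·ADA·CD·ADA·CD·ADA·ADA·ADA
    C ↦ CD
    D ↦ ADA
    A ↦ BD  (constrained at step 2)
  step 0 ⇒ step 1: BCCB ⇒ DD·CD·CD·DD
    B ↦ DD

A->BD, B->DD, C->CD, D->ADA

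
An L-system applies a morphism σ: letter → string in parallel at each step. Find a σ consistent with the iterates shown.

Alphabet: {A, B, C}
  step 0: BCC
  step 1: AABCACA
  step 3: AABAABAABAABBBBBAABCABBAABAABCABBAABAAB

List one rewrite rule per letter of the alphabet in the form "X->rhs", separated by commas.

A->BB, B->AAB, C->CA

  step 0 ⇒ step 1: BCC ⇒ AAB·CA·CA
    B ↦ AAB
    C ↦ CA
    A ↦ BB  (constrained at step 1)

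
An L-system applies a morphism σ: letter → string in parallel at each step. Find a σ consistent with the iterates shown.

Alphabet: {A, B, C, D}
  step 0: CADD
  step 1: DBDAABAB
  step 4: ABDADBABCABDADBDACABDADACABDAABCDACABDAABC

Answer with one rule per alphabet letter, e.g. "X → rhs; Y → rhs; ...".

  step 0 ⇒ step 1: CADD ⇒ DB·DA·AB·AB
    A ↦ DA
    C ↦ DB
    D ↦ AB
    B ↦ C  (constrained at step 1)

A->DA, B->C, C->DB, D->AB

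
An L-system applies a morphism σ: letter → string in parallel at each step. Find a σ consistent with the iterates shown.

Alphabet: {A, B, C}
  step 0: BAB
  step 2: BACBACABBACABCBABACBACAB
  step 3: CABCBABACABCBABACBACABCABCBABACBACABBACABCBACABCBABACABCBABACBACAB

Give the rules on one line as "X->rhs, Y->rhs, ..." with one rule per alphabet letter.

  step 2 ⇒ step 3: BACBACABBACABCBABACBACAB ⇒ CAB·CBA·BA·CAB·CBA·BA·CBA·CAB·CAB·CBA·BA·CBA·CAB·BA·CAB·CBA·CAB·CBA·BA·CAB·CBA·BA·CBA·CAB
    A ↦ CBA
    B ↦ CAB
    C ↦ BA

A->CBA, B->CAB, C->BA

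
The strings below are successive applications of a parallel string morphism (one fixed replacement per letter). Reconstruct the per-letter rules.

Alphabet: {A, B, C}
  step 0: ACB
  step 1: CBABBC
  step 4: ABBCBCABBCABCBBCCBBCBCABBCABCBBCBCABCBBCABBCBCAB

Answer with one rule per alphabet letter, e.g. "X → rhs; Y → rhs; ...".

A->CB, B->BC, C->AB

  step 0 ⇒ step 1: ACB ⇒ CB·AB·BC
    A ↦ CB
    B ↦ BC
    C ↦ AB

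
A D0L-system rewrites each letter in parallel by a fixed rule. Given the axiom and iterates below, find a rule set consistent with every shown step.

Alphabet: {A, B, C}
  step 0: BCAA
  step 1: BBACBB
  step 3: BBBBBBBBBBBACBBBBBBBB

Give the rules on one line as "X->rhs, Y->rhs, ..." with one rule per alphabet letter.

A->B, B->BB, C->AC

  step 0 ⇒ step 1: BCAA ⇒ BB·AC·B·B
    A ↦ B
    B ↦ BB
    C ↦ AC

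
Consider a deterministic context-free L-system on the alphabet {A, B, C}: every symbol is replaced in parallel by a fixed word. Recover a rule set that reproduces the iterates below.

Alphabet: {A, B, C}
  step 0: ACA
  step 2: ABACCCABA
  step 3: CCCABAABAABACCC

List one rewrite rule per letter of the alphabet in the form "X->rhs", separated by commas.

A->C, B->C, C->ABA

  step 2 ⇒ step 3: ABACCCABA ⇒ C·C·C·ABA·ABA·ABA·C·C·C
    A ↦ C
    B ↦ C
    C ↦ ABA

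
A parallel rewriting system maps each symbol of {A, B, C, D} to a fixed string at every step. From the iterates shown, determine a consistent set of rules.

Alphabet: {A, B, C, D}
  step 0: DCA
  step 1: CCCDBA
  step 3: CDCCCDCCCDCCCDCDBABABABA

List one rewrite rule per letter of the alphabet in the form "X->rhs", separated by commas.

  step 0 ⇒ step 1: DCA ⇒ CC·CD·BA
    A ↦ BA
    C ↦ CD
    D ↦ CC
    B ↦ BA  (constrained at step 1)

A->BA, B->BA, C->CD, D->CC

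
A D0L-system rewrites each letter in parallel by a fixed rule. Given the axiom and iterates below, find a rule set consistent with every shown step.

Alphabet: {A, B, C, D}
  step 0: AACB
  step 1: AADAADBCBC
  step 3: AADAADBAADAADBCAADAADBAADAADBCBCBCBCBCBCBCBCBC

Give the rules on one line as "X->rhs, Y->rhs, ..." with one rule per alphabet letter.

A->AAD, B->C, C->BCB, D->B

  step 0 ⇒ step 1: AACB ⇒ AAD·AAD·BCB·C
    A ↦ AAD
    B ↦ C
    C ↦ BCB
    D ↦ B  (constrained at step 1)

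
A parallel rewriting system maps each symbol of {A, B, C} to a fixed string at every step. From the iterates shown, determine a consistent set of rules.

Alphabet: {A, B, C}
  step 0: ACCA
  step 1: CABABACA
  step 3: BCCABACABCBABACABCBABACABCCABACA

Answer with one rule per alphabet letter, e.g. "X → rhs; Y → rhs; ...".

  step 0 ⇒ step 1: ACCA ⇒ CA·BA·BA·CA
    A ↦ CA
    C ↦ BA
    B ↦ BC  (constrained at step 1)

A->CA, B->BC, C->BA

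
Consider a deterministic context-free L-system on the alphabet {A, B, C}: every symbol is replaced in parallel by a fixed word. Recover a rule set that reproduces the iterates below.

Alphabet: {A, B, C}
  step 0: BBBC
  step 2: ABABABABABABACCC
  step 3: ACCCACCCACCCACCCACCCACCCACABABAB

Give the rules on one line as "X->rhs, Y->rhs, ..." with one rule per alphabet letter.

  step 2 ⇒ step 3: ABABABABABABACCC ⇒ AC·CC·AC·CC·AC·CC·AC·CC·AC·CC·AC·CC·AC·AB·AB·AB
    A ↦ AC
    B ↦ CC
    C ↦ AB

A->AC, B->CC, C->AB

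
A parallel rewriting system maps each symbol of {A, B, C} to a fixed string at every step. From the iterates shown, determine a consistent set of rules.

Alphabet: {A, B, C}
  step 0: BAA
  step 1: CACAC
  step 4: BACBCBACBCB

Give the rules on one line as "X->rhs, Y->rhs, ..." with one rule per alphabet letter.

  step 0 ⇒ step 1: BAA ⇒ C·AC·AC
    A ↦ AC
    B ↦ C
    C ↦ B  (constrained at step 1)

A->AC, B->C, C->B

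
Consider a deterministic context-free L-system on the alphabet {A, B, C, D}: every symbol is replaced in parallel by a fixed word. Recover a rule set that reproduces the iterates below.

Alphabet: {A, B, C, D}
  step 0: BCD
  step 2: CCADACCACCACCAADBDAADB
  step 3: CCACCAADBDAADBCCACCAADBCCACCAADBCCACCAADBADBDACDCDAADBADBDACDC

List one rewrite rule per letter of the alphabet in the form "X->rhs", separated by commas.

  step 2 ⇒ step 3: CCADACCACCACCAADBDAADB ⇒ CCA·CCA·ADB·DA·ADB·CCA·CCA·ADB·CCA·CCA·ADB·CCA·CCA·ADB·ADB·DA·CDC·DA·ADB·ADB·DA·CDC
    A ↦ ADB
    B ↦ CDC
    C ↦ CCA
    D ↦ DA

A->ADB, B->CDC, C->CCA, D->DA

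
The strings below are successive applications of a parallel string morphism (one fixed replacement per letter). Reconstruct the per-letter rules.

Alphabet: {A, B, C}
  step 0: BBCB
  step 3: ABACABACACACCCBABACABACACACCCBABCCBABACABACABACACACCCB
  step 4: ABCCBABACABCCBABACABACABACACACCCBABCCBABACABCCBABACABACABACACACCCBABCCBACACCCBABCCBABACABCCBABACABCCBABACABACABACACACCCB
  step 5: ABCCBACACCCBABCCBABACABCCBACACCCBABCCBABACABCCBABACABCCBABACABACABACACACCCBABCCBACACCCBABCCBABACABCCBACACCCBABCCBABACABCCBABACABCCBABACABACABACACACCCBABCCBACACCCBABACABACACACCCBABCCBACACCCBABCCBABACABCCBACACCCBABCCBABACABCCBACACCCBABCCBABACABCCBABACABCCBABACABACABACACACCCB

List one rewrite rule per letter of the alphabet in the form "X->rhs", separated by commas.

A->AB, B->CCB, C->AC

  step 4 ⇒ step 5: ABCCBABACABCCBABACABACABACACACCCBABCCBABACABCCBABACABACABACACACCCBABCCBACACCCBABCCBABACABCCBABACABCCBABACABACABACACACCCB ⇒ AB·CCB·AC·AC·CCB·AB·CCB·AB·AC·AB·CCB·AC·AC·CCB·AB·CCB·AB·AC·AB·CCB·AB·AC·AB·CCB·AB·AC·AB·AC·AB·AC·AC·AC·CCB·AB·CCB·AC·AC·CCB·AB·CCB·AB·AC·AB·CCB·AC·AC·CCB·AB·CCB·AB·AC·AB·CCB·AB·AC·AB·CCB·AB·AC·AB·AC·AB·AC·AC·AC·CCB·AB·CCB·AC·AC·CCB·AB·AC·AB·AC·AC·AC·CCB·AB·CCB·AC·AC·CCB·AB·CCB·AB·AC·AB·CCB·AC·AC·CCB·AB·CCB·AB·AC·AB·CCB·AC·AC·CCB·AB·CCB·AB·AC·AB·CCB·AB·AC·AB·CCB·AB·AC·AB·AC·AB·AC·AC·AC·CCB
    A ↦ AB
    B ↦ CCB
    C ↦ AC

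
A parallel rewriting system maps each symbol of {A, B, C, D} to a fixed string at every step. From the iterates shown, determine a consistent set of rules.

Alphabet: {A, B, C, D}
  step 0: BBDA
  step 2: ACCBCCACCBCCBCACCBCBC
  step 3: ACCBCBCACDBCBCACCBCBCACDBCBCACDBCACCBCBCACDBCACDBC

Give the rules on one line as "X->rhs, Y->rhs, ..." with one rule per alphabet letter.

  step 2 ⇒ step 3: ACCBCCACCBCCBCACCBCBC ⇒ ACC·BC·BC·ACD·BC·BC·ACC·BC·BC·ACD·BC·BC·ACD·BC·ACC·BC·BC·ACD·BC·ACD·BC
    A ↦ ACC
    B ↦ ACD
    C ↦ BC
    D ↦ C  (constrained at step 0)

A->ACC, B->ACD, C->BC, D->C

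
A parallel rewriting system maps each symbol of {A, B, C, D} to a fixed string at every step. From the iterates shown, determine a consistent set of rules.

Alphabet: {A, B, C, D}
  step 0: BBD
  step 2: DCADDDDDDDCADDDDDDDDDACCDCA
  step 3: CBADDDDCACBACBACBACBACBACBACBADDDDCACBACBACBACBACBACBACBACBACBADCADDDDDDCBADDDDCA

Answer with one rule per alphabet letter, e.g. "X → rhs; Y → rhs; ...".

A->DCA, B->ACC, C->DDD, D->CBA

  step 2 ⇒ step 3: DCADDDDDDDCADDDDDDDDDACCDCA ⇒ CBA·DDD·DCA·CBA·CBA·CBA·CBA·CBA·CBA·CBA·DDD·DCA·CBA·CBA·CBA·CBA·CBA·CBA·CBA·CBA·CBA·DCA·DDD·DDD·CBA·DDD·DCA
    A ↦ DCA
    C ↦ DDD
    D ↦ CBA
    B ↦ ACC  (constrained at step 0)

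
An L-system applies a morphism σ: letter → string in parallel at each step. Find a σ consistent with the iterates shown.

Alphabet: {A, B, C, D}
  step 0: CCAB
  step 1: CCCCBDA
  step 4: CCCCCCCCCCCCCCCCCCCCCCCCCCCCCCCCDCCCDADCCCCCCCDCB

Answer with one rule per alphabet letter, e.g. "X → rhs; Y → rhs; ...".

  step 0 ⇒ step 1: CCAB ⇒ CC·CC·B·DA
    A ↦ B
    B ↦ DA
    C ↦ CC
    D ↦ DC  (constrained at step 1)

A->B, B->DA, C->CC, D->DC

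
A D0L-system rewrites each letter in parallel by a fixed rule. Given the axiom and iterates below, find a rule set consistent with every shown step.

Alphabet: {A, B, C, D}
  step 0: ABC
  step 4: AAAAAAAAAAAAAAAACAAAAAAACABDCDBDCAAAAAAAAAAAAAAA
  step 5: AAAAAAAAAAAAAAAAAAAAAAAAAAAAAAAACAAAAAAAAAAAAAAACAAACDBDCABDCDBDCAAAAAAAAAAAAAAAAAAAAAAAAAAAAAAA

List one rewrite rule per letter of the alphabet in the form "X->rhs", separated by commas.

A->AA, B->CD, C->CA, D->BD

  step 4 ⇒ step 5: AAAAAAAAAAAAAAAACAAAAAAACABDCDBDCAAAAAAAAAAAAAAA ⇒ AA·AA·AA·AA·AA·AA·AA·AA·AA·AA·AA·AA·AA·AA·AA·AA·CA·AA·AA·AA·AA·AA·AA·AA·CA·AA·CD·BD·CA·BD·CD·BD·CA·AA·AA·AA·AA·AA·AA·AA·AA·AA·AA·AA·AA·AA·AA·AA
    A ↦ AA
    B ↦ CD
    C ↦ CA
    D ↦ BD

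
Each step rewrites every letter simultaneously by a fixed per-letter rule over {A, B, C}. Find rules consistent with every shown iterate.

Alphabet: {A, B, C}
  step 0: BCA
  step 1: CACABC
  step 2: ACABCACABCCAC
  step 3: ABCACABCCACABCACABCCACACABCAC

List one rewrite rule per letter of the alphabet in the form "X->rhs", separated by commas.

A->ABC, B->C, C->AC

  step 2 ⇒ step 3: ACABCACABCCAC ⇒ ABC·AC·ABC·C·AC·ABC·AC·ABC·C·AC·AC·ABC·AC
    A ↦ ABC
    B ↦ C
    C ↦ AC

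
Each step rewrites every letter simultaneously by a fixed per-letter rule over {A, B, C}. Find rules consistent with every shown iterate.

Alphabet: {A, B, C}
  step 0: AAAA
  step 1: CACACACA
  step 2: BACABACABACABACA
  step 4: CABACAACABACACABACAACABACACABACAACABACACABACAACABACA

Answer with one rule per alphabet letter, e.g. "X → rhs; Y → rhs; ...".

  step 1 ⇒ step 2: CACACACA ⇒ BA·CA·BA·CA·BA·CA·BA·CA
    A ↦ CA
    C ↦ BA
    B ↦ A  (constrained at step 2)

A->CA, B->A, C->BA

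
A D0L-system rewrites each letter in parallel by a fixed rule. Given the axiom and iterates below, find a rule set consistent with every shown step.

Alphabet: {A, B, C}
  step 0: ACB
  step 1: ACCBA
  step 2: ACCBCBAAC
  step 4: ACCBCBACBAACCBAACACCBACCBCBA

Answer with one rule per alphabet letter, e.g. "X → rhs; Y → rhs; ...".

  step 1 ⇒ step 2: ACCBA ⇒ AC·CB·CB·A·AC
    A ↦ AC
    B ↦ A
    C ↦ CB

A->AC, B->A, C->CB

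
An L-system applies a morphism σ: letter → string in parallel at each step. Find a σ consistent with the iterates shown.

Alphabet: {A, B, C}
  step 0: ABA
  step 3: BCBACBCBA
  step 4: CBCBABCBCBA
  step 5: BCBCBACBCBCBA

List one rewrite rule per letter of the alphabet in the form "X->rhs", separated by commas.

A->BA, B->C, C->B

  step 4 ⇒ step 5: CBCBABCBCBA ⇒ B·C·B·C·BA·C·B·C·B·C·BA
    A ↦ BA
    B ↦ C
    C ↦ B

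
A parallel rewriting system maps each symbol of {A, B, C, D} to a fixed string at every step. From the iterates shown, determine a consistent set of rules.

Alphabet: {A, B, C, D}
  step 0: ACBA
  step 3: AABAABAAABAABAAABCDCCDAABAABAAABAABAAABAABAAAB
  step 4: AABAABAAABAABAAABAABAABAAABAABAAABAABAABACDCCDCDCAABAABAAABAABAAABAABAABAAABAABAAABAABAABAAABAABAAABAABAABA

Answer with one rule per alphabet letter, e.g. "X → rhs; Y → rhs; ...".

  step 3 ⇒ step 4: AABAABAAABAABAAABCDCCDAABAABAAABAABAAABAABAAAB ⇒ AAB·AAB·A·AAB·AAB·A·AAB·AAB·AAB·A·AAB·AAB·A·AAB·AAB·AAB·A·CD·C·CD·CD·C·AAB·AAB·A·AAB·AAB·A·AAB·AAB·AAB·A·AAB·AAB·A·AAB·AAB·AAB·A·AAB·AAB·A·AAB·AAB·AAB·A
    A ↦ AAB
    B ↦ A
    C ↦ CD
    D ↦ C

A->AAB, B->A, C->CD, D->C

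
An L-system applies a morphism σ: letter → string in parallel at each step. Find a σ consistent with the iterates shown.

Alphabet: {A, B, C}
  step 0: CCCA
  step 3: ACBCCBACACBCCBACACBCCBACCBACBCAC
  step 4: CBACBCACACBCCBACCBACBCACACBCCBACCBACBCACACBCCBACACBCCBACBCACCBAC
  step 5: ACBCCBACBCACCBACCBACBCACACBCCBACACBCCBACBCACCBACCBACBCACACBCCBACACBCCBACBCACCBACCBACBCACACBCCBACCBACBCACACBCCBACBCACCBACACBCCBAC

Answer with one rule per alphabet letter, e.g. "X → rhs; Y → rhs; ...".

  step 4 ⇒ step 5: CBACBCACACBCCBACCBACBCACACBCCBACCBACBCACACBCCBACACBCCBACBCACCBAC ⇒ AC·BC·CB·AC·BC·AC·CB·AC·CB·AC·BC·AC·AC·BC·CB·AC·AC·BC·CB·AC·BC·AC·CB·AC·CB·AC·BC·AC·AC·BC·CB·AC·AC·BC·CB·AC·BC·AC·CB·AC·CB·AC·BC·AC·AC·BC·CB·AC·CB·AC·BC·AC·AC·BC·CB·AC·BC·AC·CB·AC·AC·BC·CB·AC
    A ↦ CB
    B ↦ BC
    C ↦ AC

A->CB, B->BC, C->AC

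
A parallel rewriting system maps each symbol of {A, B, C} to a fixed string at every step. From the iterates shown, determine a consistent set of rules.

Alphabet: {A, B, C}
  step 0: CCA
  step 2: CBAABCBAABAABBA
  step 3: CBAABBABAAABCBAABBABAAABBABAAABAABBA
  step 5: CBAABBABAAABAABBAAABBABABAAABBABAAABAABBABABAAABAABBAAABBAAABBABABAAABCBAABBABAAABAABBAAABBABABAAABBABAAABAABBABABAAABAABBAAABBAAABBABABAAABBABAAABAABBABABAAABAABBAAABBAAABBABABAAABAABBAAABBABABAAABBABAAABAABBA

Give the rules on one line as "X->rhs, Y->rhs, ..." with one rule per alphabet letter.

A->BA, B->AAB, C->CB

  step 2 ⇒ step 3: CBAABCBAABAABBA ⇒ CB·AAB·BA·BA·AAB·CB·AAB·BA·BA·AAB·BA·BA·AAB·AAB·BA
    A ↦ BA
    B ↦ AAB
    C ↦ CB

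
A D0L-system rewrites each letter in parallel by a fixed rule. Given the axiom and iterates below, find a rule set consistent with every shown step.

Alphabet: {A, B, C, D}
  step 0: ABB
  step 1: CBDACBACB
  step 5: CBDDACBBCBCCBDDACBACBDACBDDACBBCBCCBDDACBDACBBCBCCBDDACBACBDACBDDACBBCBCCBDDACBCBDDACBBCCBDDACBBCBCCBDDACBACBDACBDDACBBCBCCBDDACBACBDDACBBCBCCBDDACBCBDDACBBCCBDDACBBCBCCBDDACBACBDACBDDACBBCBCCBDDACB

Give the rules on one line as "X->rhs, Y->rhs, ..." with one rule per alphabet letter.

A->CBD, B->ACB, C->D, D->BC

  step 0 ⇒ step 1: ABB ⇒ CBD·ACB·ACB
    A ↦ CBD
    B ↦ ACB
    C ↦ D  (constrained at step 1)
    D ↦ BC  (constrained at step 1)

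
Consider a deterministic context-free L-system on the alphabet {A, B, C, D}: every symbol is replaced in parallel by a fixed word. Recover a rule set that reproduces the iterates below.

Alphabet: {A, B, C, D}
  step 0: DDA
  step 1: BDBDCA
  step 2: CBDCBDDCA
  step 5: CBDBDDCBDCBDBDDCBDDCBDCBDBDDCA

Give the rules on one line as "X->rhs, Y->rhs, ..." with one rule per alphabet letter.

  step 1 ⇒ step 2: BDBDCA ⇒ C·BD·C·BD·D·CA
    A ↦ CA
    B ↦ C
    C ↦ D
    D ↦ BD

A->CA, B->C, C->D, D->BD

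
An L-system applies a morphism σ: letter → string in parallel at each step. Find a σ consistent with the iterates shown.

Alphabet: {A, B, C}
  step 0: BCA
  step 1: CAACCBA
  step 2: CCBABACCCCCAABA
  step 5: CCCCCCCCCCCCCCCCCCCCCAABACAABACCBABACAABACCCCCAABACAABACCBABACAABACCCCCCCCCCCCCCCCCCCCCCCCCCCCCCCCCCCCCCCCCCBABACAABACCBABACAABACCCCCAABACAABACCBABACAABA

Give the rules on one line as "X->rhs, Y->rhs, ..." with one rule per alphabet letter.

  step 1 ⇒ step 2: CAACCBA ⇒ CC·BA·BA·CC·CC·CAA·BA
    A ↦ BA
    B ↦ CAA
    C ↦ CC

A->BA, B->CAA, C->CC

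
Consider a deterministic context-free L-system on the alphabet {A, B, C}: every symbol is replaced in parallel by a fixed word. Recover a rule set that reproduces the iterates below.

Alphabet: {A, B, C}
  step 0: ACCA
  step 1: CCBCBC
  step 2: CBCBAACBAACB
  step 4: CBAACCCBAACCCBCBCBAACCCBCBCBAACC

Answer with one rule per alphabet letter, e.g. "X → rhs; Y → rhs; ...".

  step 1 ⇒ step 2: CCBCBC ⇒ CB·CB·AA·CB·AA·CB
    B ↦ AA
    C ↦ CB
  step 0 ⇒ step 1: ACCA ⇒ C·CB·CB·C
    A ↦ C

A->C, B->AA, C->CB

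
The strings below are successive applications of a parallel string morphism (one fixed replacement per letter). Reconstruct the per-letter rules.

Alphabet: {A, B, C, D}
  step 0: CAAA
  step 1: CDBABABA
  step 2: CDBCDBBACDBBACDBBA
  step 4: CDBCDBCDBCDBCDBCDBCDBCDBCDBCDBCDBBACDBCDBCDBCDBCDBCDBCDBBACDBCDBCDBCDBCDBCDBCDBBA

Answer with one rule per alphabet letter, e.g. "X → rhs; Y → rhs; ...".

A->BA, B->CDB, C->CD, D->B

  step 1 ⇒ step 2: CDBABABA ⇒ CD·B·CDB·BA·CDB·BA·CDB·BA
    A ↦ BA
    B ↦ CDB
    C ↦ CD
    D ↦ B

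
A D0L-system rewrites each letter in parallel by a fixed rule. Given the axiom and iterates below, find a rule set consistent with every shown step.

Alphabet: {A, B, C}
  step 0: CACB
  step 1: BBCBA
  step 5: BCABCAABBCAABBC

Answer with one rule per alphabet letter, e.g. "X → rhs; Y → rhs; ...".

  step 0 ⇒ step 1: CACB ⇒ B·BC·B·A
    A ↦ BC
    B ↦ A
    C ↦ B

A->BC, B->A, C->B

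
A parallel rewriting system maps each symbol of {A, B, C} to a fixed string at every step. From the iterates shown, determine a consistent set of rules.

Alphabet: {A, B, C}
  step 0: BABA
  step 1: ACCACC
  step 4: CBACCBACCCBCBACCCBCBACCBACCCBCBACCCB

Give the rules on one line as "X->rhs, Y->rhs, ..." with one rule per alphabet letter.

  step 0 ⇒ step 1: BABA ⇒ AC·C·AC·C
    A ↦ C
    B ↦ AC
    C ↦ CB  (constrained at step 1)

A->C, B->AC, C->CB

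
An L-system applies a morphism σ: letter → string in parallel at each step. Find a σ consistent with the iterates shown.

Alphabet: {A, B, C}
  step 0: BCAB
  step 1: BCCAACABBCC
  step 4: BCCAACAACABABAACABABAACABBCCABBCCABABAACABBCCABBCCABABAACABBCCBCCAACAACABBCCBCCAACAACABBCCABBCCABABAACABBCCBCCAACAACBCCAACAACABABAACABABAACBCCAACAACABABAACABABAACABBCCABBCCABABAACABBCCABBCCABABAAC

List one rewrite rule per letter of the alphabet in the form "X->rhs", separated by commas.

  step 0 ⇒ step 1: BCAB ⇒ BCC·AAC·AB·BCC
    A ↦ AB
    B ↦ BCC
    C ↦ AAC

A->AB, B->BCC, C->AAC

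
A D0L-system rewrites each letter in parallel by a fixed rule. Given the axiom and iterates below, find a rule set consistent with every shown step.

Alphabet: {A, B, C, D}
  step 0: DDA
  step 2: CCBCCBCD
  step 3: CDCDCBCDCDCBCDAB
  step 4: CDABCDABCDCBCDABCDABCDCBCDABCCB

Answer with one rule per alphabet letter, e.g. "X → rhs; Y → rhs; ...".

A->C, B->CB, C->CD, D->AB

  step 3 ⇒ step 4: CDCDCBCDCDCBCDAB ⇒ CD·AB·CD·AB·CD·CB·CD·AB·CD·AB·CD·CB·CD·AB·C·CB
    A ↦ C
    B ↦ CB
    C ↦ CD
    D ↦ AB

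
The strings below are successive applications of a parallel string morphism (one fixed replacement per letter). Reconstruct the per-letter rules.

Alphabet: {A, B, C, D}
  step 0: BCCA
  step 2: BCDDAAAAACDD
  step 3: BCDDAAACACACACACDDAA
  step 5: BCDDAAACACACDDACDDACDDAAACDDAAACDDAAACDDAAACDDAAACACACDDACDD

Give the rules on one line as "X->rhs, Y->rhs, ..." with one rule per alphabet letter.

A->AC, B->BC, C->DD, D->A

  step 2 ⇒ step 3: BCDDAAAAACDD ⇒ BC·DD·A·A·AC·AC·AC·AC·AC·DD·A·A
    A ↦ AC
    B ↦ BC
    C ↦ DD
    D ↦ A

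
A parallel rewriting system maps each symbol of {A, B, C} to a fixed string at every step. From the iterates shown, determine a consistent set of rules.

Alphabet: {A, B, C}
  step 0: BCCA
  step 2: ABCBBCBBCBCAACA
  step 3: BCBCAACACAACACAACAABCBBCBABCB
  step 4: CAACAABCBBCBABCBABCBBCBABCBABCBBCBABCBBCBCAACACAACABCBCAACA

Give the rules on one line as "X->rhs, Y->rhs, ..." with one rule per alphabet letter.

A->BCB, B->CA, C->A

  step 3 ⇒ step 4: BCBCAACACAACACAACAABCBBCBABCB ⇒ CA·A·CA·A·BCB·BCB·A·BCB·A·BCB·BCB·A·BCB·A·BCB·BCB·A·BCB·BCB·CA·A·CA·CA·A·CA·BCB·CA·A·CA
    A ↦ BCB
    B ↦ CA
    C ↦ A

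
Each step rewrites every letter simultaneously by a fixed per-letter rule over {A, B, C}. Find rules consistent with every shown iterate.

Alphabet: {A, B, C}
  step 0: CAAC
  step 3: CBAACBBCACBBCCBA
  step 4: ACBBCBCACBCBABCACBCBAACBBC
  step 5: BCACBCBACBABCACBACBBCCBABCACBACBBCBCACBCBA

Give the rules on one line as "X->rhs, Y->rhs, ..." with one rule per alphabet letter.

A->BC, B->CB, C->A

  step 4 ⇒ step 5: ACBBCBCACBCBABCACBCBAACBBC ⇒ BC·A·CB·CB·A·CB·A·BC·A·CB·A·CB·BC·CB·A·BC·A·CB·A·CB·BC·BC·A·CB·CB·A
    A ↦ BC
    B ↦ CB
    C ↦ A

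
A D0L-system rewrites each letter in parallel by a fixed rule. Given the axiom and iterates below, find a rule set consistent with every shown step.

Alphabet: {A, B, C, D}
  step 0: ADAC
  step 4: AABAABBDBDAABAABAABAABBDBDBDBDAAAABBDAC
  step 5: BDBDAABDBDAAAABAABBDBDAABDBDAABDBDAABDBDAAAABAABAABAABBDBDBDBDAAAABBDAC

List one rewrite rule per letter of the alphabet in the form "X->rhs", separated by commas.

A->BD, B->AA, C->AC, D->B

  step 4 ⇒ step 5: AABAABBDBDAABAABAABAABBDBDBDBDAAAABBDAC ⇒ BD·BD·AA·BD·BD·AA·AA·B·AA·B·BD·BD·AA·BD·BD·AA·BD·BD·AA·BD·BD·AA·AA·B·AA·B·AA·B·AA·B·BD·BD·BD·BD·AA·AA·B·BD·AC
    A ↦ BD
    B ↦ AA
    C ↦ AC
    D ↦ B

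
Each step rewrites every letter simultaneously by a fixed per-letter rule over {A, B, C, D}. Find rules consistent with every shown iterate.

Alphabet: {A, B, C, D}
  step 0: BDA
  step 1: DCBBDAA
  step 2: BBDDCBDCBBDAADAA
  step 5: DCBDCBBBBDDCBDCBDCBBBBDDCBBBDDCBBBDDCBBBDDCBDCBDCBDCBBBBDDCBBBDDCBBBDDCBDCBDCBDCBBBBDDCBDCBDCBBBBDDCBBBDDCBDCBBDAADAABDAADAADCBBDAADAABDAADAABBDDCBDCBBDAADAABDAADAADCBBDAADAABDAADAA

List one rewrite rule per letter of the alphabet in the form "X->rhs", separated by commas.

  step 1 ⇒ step 2: DCBBDAA ⇒ B·BD·DCB·DCB·B·DAA·DAA
    A ↦ DAA
    B ↦ DCB
    C ↦ BD
    D ↦ B

A->DAA, B->DCB, C->BD, D->B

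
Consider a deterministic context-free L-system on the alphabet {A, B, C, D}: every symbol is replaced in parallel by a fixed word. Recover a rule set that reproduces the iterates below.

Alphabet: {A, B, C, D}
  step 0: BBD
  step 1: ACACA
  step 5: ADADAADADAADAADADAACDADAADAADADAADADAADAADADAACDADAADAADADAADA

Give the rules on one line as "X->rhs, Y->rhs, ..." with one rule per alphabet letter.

  step 0 ⇒ step 1: BBD ⇒ AC·AC·A
    B ↦ AC
    D ↦ A
    A ↦ DA  (constrained at step 1)
    C ↦ ABA  (constrained at step 1)

A->DA, B->AC, C->ABA, D->A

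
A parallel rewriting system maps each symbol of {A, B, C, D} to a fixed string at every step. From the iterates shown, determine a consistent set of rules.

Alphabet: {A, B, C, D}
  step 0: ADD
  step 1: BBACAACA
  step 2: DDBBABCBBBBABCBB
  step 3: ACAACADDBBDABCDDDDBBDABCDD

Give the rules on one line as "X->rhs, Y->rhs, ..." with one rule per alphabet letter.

  step 2 ⇒ step 3: DDBBABCBBBBABCBB ⇒ ACA·ACA·D·D·BB·D·ABC·D·D·D·D·BB·D·ABC·D·D
    A ↦ BB
    B ↦ D
    C ↦ ABC
    D ↦ ACA

A->BB, B->D, C->ABC, D->ACA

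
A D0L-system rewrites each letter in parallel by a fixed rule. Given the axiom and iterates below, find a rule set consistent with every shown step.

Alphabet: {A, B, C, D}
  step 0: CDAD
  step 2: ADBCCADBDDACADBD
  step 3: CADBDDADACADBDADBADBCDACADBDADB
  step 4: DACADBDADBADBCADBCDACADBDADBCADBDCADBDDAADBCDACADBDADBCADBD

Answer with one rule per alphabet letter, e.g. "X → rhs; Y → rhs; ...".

A->C, B->D, C->DA, D->ADB

  step 3 ⇒ step 4: CADBDDADACADBDADBADBCDACADBDADB ⇒ DA·C·ADB·D·ADB·ADB·C·ADB·C·DA·C·ADB·D·ADB·C·ADB·D·C·ADB·D·DA·ADB·C·DA·C·ADB·D·ADB·C·ADB·D
    A ↦ C
    B ↦ D
    C ↦ DA
    D ↦ ADB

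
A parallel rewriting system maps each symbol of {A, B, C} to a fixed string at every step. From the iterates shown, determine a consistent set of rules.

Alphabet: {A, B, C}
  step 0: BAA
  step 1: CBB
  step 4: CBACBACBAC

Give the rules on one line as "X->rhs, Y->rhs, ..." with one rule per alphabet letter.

  step 0 ⇒ step 1: BAA ⇒ C·B·B
    A ↦ B
    B ↦ C
    C ↦ AC  (constrained at step 1)

A->B, B->C, C->AC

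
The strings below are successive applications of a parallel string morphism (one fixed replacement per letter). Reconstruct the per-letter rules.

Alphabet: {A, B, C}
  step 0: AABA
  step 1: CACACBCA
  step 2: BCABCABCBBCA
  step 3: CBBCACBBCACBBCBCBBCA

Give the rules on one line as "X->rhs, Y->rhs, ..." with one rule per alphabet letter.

A->CA, B->CB, C->B

  step 2 ⇒ step 3: BCABCABCBBCA ⇒ CB·B·CA·CB·B·CA·CB·B·CB·CB·B·CA
    A ↦ CA
    B ↦ CB
    C ↦ B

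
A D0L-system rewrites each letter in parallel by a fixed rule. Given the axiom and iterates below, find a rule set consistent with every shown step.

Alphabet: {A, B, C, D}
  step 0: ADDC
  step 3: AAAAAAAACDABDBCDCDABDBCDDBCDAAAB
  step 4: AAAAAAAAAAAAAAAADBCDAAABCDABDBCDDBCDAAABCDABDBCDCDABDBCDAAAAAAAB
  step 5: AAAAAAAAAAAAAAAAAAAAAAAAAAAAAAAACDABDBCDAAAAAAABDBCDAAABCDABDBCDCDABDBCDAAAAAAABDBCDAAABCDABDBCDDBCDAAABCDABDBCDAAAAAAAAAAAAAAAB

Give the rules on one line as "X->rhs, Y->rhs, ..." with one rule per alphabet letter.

  step 4 ⇒ step 5: AAAAAAAAAAAAAAAADBCDAAABCDABDBCDDBCDAAABCDABDBCDCDABDBCDAAAAAAAB ⇒ AA·AA·AA·AA·AA·AA·AA·AA·AA·AA·AA·AA·AA·AA·AA·AA·CD·AB·DB·CD·AA·AA·AA·AB·DB·CD·AA·AB·CD·AB·DB·CD·CD·AB·DB·CD·AA·AA·AA·AB·DB·CD·AA·AB·CD·AB·DB·CD·DB·CD·AA·AB·CD·AB·DB·CD·AA·AA·AA·AA·AA·AA·AA·AB
    A ↦ AA
    B ↦ AB
    C ↦ DB
    D ↦ CD

A->AA, B->AB, C->DB, D->CD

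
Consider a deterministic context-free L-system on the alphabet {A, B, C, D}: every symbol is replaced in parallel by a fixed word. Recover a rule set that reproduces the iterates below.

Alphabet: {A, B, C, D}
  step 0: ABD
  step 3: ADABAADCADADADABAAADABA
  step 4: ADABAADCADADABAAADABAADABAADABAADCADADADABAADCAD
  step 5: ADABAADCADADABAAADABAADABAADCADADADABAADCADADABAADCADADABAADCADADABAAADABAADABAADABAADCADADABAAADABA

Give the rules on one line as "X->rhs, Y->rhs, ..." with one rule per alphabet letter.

A->AD, B->C, C->A, D->ABA

  step 4 ⇒ step 5: ADABAADCADADABAAADABAADABAADABAADCADADADABAADCAD ⇒ AD·ABA·AD·C·AD·AD·ABA·A·AD·ABA·AD·ABA·AD·C·AD·AD·AD·ABA·AD·C·AD·AD·ABA·AD·C·AD·AD·ABA·AD·C·AD·AD·ABA·A·AD·ABA·AD·ABA·AD·ABA·AD·C·AD·AD·ABA·A·AD·ABA
    A ↦ AD
    B ↦ C
    C ↦ A
    D ↦ ABA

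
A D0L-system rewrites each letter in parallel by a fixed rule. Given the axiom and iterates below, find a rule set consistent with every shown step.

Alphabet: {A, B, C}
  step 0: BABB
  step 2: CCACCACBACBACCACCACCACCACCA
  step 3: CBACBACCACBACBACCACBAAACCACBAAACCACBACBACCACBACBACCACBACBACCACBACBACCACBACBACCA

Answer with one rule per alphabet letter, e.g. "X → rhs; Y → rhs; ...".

A->CCA, B->AA, C->CBA

  step 2 ⇒ step 3: CCACCACBACBACCACCACCACCACCA ⇒ CBA·CBA·CCA·CBA·CBA·CCA·CBA·AA·CCA·CBA·AA·CCA·CBA·CBA·CCA·CBA·CBA·CCA·CBA·CBA·CCA·CBA·CBA·CCA·CBA·CBA·CCA
    A ↦ CCA
    B ↦ AA
    C ↦ CBA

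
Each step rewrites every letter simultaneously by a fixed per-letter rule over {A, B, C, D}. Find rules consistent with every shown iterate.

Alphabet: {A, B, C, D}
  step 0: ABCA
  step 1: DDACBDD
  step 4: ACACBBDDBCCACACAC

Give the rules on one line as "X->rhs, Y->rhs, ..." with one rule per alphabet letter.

  step 0 ⇒ step 1: ABCA ⇒ DD·AC·B·DD
    A ↦ DD
    B ↦ AC
    C ↦ B
    D ↦ C  (constrained at step 1)

A->DD, B->AC, C->B, D->C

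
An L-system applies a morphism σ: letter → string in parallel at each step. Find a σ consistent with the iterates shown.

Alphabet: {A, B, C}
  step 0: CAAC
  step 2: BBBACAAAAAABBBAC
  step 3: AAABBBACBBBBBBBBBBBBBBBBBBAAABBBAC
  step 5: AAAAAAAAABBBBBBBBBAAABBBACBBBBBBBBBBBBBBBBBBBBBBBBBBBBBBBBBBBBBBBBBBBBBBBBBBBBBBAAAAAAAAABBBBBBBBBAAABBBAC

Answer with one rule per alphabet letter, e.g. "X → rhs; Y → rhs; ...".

A->BBB, B->A, C->AC

  step 2 ⇒ step 3: BBBACAAAAAABBBAC ⇒ A·A·A·BBB·AC·BBB·BBB·BBB·BBB·BBB·BBB·A·A·A·BBB·AC
    A ↦ BBB
    B ↦ A
    C ↦ AC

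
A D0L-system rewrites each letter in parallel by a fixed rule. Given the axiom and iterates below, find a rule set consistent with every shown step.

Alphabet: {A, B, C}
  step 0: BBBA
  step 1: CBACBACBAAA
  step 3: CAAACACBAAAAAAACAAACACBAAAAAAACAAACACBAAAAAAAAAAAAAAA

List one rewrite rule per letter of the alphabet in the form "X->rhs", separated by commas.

A->AA, B->CBA, C->CA

  step 0 ⇒ step 1: BBBA ⇒ CBA·CBA·CBA·AA
    A ↦ AA
    B ↦ CBA
    C ↦ CA  (constrained at step 1)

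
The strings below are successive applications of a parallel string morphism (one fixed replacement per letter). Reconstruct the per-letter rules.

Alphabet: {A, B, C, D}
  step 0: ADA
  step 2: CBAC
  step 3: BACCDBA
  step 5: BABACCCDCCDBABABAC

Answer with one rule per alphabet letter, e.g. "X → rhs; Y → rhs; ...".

A->D, B->CC, C->BA, D->C

  step 2 ⇒ step 3: CBAC ⇒ BA·CC·D·BA
    A ↦ D
    B ↦ CC
    C ↦ BA
    D ↦ C  (constrained at step 0)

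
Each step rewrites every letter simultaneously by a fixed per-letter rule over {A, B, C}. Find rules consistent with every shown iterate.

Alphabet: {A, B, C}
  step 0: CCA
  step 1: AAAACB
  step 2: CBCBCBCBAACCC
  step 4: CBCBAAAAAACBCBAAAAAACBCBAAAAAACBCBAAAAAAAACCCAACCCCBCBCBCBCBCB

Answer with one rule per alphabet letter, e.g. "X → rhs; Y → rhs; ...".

A->CB, B->CCC, C->AA

  step 1 ⇒ step 2: AAAACB ⇒ CB·CB·CB·CB·AA·CCC
    A ↦ CB
    B ↦ CCC
    C ↦ AA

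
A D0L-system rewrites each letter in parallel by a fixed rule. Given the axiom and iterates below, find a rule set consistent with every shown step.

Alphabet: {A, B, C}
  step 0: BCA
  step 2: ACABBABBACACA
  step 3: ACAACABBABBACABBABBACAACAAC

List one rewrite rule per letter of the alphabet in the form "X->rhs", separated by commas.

  step 2 ⇒ step 3: ACABBABBACACA ⇒ AC·A·AC·ABB·ABB·AC·ABB·ABB·AC·A·AC·A·AC
    A ↦ AC
    B ↦ ABB
    C ↦ A

A->AC, B->ABB, C->A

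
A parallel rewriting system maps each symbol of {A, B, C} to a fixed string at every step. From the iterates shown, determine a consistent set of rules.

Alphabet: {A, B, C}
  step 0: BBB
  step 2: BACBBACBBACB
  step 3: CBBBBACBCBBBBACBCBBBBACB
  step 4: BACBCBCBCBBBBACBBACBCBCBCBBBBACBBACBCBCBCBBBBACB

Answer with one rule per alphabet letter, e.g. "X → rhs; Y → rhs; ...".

  step 3 ⇒ step 4: CBBBBACBCBBBBACBCBBBBACB ⇒ BA·CB·CB·CB·CB·BB·BA·CB·BA·CB·CB·CB·CB·BB·BA·CB·BA·CB·CB·CB·CB·BB·BA·CB
    A ↦ BB
    B ↦ CB
    C ↦ BA

A->BB, B->CB, C->BA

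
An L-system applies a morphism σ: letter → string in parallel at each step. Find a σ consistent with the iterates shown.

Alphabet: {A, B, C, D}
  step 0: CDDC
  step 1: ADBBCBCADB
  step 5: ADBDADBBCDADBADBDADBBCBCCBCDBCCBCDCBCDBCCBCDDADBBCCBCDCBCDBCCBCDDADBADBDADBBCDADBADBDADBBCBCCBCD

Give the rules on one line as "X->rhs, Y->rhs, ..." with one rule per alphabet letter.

  step 0 ⇒ step 1: CDDC ⇒ ADB·BC·BC·ADB
    C ↦ ADB
    D ↦ BC
    A ↦ C  (constrained at step 1)
    B ↦ D  (constrained at step 1)

A->C, B->D, C->ADB, D->BC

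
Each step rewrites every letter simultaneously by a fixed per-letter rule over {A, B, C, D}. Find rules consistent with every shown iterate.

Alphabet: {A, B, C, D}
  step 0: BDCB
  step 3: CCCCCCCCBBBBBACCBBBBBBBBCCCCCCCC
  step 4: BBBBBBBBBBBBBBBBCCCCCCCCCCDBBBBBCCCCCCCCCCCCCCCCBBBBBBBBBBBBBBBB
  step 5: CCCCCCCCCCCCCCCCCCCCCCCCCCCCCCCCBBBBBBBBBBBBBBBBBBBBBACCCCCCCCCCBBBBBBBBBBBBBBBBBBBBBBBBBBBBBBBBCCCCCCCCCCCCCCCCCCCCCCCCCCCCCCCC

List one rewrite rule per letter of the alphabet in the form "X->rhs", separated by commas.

A->DB, B->CC, C->BB, D->BA

  step 4 ⇒ step 5: BBBBBBBBBBBBBBBBCCCCCCCCCCDBBBBBCCCCCCCCCCCCCCCCBBBBBBBBBBBBBBBB ⇒ CC·CC·CC·CC·CC·CC·CC·CC·CC·CC·CC·CC·CC·CC·CC·CC·BB·BB·BB·BB·BB·BB·BB·BB·BB·BB·BA·CC·CC·CC·CC·CC·BB·BB·BB·BB·BB·BB·BB·BB·BB·BB·BB·BB·BB·BB·BB·BB·CC·CC·CC·CC·CC·CC·CC·CC·CC·CC·CC·CC·CC·CC·CC·CC
    B ↦ CC
    C ↦ BB
    D ↦ BA
  step 3 ⇒ step 4: CCCCCCCCBBBBBACCBBBBBBBBCCCCCCCC ⇒ BB·BB·BB·BB·BB·BB·BB·BB·CC·CC·CC·CC·CC·DB·BB·BB·CC·CC·CC·CC·CC·CC·CC·CC·BB·BB·BB·BB·BB·BB·BB·BB
    A ↦ DB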